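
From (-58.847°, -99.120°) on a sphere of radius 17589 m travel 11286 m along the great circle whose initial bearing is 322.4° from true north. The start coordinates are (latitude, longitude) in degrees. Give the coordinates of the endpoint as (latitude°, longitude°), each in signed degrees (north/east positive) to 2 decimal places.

Angular distance δ = d/R = 11286/17589 = 0.64165 rad; initial bearing θ = 5.6269 rad.
sin φ₂ = sin φ₁ cos δ + cos φ₁ sin δ cos θ = (-0.8558)(0.8011) + (0.5173)(0.5985)(0.7923) = -0.4403, so φ₂ = -26.12°.
Δλ = atan2(sin θ sin δ cos φ₁, cos δ − sin φ₁ sin φ₂) = atan2(-0.1889, 0.4243) = -23.999°.
λ₂ = -99.120° − 23.999° = -123.12°.

-26.12°, -123.12°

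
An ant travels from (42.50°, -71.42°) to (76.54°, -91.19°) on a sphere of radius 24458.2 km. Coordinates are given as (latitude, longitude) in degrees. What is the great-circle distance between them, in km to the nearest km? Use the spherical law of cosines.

Let φ₁ = 0.7418 rad, φ₂ = 1.3359 rad, and Δλ = -0.3451 rad.
cos c = sin φ₁ sin φ₂ + cos φ₁ cos φ₂ cos Δλ = (0.6756)(0.9725) + (0.7373)(0.2328)(0.9411) = 0.81853,
so c = arccos(0.81853) = 0.61195 rad.
Distance = R·c = 24458.2 × 0.6119 ≈ 14967 km.

14967 km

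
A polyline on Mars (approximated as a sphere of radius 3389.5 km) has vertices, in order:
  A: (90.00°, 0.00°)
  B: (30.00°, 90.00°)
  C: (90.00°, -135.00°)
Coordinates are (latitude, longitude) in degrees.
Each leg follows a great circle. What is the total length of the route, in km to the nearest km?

Leg A→B: central angle 1.0472 rad, distance 3549.5 km.
Leg B→C: central angle 1.0472 rad, distance 3549.5 km.
Total: 3549.5 + 3549.5 ≈ 7099 km.

7099 km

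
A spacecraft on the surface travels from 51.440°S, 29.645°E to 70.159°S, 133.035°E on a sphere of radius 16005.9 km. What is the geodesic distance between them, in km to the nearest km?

13030 km

With latitudes φ₁ = -51.440°, φ₂ = -70.159° and longitude difference Δλ = 103.390°:
cos c = sin φ₁ sin φ₂ + cos φ₁ cos φ₂ cos Δλ = (-0.7820)(-0.9406) + (0.6233)(0.3394)(-0.2316) = 0.68654,
so c = arccos(0.68654) = 0.81407 rad.
Distance = R·c = 16005.9 × 0.8141 ≈ 13030 km.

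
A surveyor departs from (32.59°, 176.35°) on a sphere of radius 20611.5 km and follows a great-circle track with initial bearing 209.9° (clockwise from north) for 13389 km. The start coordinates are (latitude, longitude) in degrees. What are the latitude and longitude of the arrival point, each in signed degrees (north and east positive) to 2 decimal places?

Angular distance δ = d/R = 13389/20611.5 = 0.64959 rad; initial bearing θ = 3.6634 rad.
sin φ₂ = sin φ₁ cos δ + cos φ₁ sin δ cos θ = (0.5386)(0.7963) + (0.8425)(0.6049)(-0.8669) = -0.0129, so φ₂ = -0.74°.
Δλ = atan2(sin θ sin δ cos φ₁, cos δ − sin φ₁ sin φ₂) = atan2(-0.2540, 0.8033) = -17.550°.
λ₂ = 176.350° − 17.550° = 158.80°.

-0.74°, 158.80°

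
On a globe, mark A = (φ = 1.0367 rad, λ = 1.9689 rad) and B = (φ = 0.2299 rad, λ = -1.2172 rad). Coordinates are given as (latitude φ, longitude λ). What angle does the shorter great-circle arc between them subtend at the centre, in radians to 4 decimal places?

1.8745 rad

With latitudes φ₁ = 59.399°, φ₂ = 13.172° and longitude difference Δλ = 177.450°:
cos c = sin φ₁ sin φ₂ + cos φ₁ cos φ₂ cos Δλ = (0.8607)(0.2279) + (0.5091)(0.9737)(-0.9990) = -0.29904,
so c = arccos(-0.29904) = 1.87448 rad.
So the angular separation is 1.8745 rad.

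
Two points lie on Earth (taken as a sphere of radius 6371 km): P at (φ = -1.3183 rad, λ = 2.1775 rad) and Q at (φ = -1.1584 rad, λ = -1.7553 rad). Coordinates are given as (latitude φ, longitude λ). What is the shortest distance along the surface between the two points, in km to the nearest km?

3919 km

Let φ₁ = -1.3183 rad, φ₂ = -1.1584 rad, and Δλ = 2.3504 rad.
cos c = sin φ₁ sin φ₂ + cos φ₁ cos φ₂ cos Δλ = (-0.9683)(-0.9162) + (0.2498)(0.4008)(-0.7030) = 0.81672,
so c = arccos(0.81672) = 0.61509 rad.
Distance = R·c = 6371 × 0.6151 ≈ 3919 km.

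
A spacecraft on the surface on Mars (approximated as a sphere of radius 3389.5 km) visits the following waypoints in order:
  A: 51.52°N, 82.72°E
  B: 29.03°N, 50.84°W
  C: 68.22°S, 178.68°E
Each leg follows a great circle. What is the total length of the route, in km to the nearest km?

13080 km

Leg A→B: central angle 1.5658 rad, distance 5307.4 km.
Leg B→C: central angle 2.2933 rad, distance 7773.0 km.
Total: 5307.4 + 7773.0 ≈ 13080 km.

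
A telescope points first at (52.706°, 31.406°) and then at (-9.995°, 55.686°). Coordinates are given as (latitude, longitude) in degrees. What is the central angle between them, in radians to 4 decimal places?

In radians: φ₁ = 0.9199, φ₂ = -0.1744, Δλ = 24.280° = 0.4238 rad.
cos c = sin φ₁ sin φ₂ + cos φ₁ cos φ₂ cos Δλ = (0.7955)(-0.1736) + (0.6059)(0.9848)(0.9115) = 0.40585,
so c = arccos(0.40585) = 1.15288 rad.
So the angular separation is 1.1529 rad.

1.1529 rad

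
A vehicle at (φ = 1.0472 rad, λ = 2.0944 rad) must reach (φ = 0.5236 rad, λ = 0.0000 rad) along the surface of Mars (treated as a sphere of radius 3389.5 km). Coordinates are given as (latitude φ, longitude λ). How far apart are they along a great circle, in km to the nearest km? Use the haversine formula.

In radians: φ₁ = 1.0472, φ₂ = 0.5236, Δλ = -120.000° = -2.0944 rad.
Haversine: a = sin²(Δφ/2) + cos φ₁ cos φ₂ sin²(Δλ/2) = 0.0670 + (0.5000)(0.8660)(0.7500) = 0.39175.
Central angle c = 2·arcsin(√a) = 1.35256 rad.
Distance = R·c = 3389.5 × 1.3526 ≈ 4585 km.

4585 km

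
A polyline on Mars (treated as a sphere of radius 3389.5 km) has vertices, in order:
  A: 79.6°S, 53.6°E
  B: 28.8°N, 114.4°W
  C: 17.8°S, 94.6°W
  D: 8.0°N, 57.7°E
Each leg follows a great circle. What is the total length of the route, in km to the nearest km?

Leg A→B: central angle 2.2505 rad, distance 7628.1 km.
Leg B→C: central angle 0.8792 rad, distance 2980.1 km.
Leg C→D: central angle 2.6411 rad, distance 8952.0 km.
Total: 7628.1 + 2980.1 + 8952.0 ≈ 19560 km.

19560 km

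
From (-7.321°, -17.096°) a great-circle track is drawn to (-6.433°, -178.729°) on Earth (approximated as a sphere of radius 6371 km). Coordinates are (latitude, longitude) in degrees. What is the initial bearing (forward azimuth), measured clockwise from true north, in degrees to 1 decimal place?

233.5°

Δλ = -161.633° = -2.8210 rad.
y = sin Δλ · cos φ₂ = (-0.3151)(0.9937) = -0.3131
x = cos φ₁ sin φ₂ − sin φ₁ cos φ₂ cos Δλ = (0.9918)(-0.1120) − (-0.1274)(0.9937)(-0.9491) = -0.2313
θ = atan2(y, x) = -126.45°; adding 360° gives 233.5°.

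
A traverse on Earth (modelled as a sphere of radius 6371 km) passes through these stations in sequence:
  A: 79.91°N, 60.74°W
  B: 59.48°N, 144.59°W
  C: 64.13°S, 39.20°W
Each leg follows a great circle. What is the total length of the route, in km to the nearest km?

19731 km

Leg A→B: central angle 0.5401 rad, distance 3440.9 km.
Leg B→C: central angle 2.5570 rad, distance 16290.6 km.
Total: 3440.9 + 16290.6 ≈ 19731 km.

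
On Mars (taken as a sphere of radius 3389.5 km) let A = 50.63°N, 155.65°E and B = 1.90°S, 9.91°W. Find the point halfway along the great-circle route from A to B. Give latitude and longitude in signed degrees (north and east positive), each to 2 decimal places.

Central angle δ = 2.2647 rad. Interpolating on the sphere with fraction f = 0.5:
P = [sin((1−f)δ)·A + sin(fδ)·B] / sin δ = 1.1778·A + 1.1778·B in Cartesian coordinates,
giving P = (0.4789, 0.1055, 0.8715), i.e. latitude 60.63°, longitude 12.42°.

60.63°, 12.42°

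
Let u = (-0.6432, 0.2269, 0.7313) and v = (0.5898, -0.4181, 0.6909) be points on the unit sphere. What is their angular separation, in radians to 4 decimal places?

1.5398 rad

u·v = 0.0310; |u| = 1.0000, |v| = 1.0000.
cos θ = (u·v)/(|u||v|) = 0.0310, so θ = 1.5398 rad.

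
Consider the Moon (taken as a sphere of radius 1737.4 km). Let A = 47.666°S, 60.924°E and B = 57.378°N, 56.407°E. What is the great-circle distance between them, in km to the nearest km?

Let φ₁ = -0.8319 rad, φ₂ = 1.0014 rad, and Δλ = -0.0788 rad.
cos c = sin φ₁ sin φ₂ + cos φ₁ cos φ₂ cos Δλ = (-0.7392)(0.8422) + (0.6735)(0.5391)(0.9969) = -0.26069,
so c = arccos(-0.26069) = 1.83453 rad.
Distance = R·c = 1737.4 × 1.8345 ≈ 3187 km.

3187 km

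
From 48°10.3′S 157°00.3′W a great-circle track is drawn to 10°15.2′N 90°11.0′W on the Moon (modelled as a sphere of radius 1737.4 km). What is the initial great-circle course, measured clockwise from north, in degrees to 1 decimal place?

65.8°

With φ₁ = -0.8408, φ₂ = 0.1790, Δλ = 1.1663 rad, the forward-azimuth formula gives
θ = atan2( sin Δλ cos φ₂ , cos φ₁ sin φ₂ − sin φ₁ cos φ₂ cos Δλ ) = atan2(0.9046, 0.4073) = 65.76°.
So the initial bearing is 65.8°.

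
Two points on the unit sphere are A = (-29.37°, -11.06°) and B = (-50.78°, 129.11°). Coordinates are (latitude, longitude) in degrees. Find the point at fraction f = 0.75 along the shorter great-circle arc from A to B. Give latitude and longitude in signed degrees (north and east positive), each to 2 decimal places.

-66.69°, 95.43°

Central angle δ = 1.6140 rad. Interpolating on the sphere with fraction f = 0.75:
P = [sin((1−f)δ)·A + sin(fδ)·B] / sin δ = 0.3930·A + 0.9367·B in Cartesian coordinates,
giving P = (-0.0375, 0.3938, -0.9184), i.e. latitude -66.69°, longitude 95.43°.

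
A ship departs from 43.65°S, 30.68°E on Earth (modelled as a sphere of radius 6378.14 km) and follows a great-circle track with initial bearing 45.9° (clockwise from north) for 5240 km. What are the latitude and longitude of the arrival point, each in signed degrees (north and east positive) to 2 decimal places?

Angular distance δ = d/R = 5240/6378.14 = 0.82156 rad; initial bearing θ = 0.8011 rad.
sin φ₂ = sin φ₁ cos δ + cos φ₁ sin δ cos θ = (-0.6903)(0.6811) + (0.7236)(0.7322)(0.6959) = -0.1014, so φ₂ = -5.82°.
Δλ = atan2(sin θ sin δ cos φ₁, cos δ − sin φ₁ sin φ₂) = atan2(0.3805, 0.6111) = 31.907°.
λ₂ = 30.680° + 31.907° = 62.59°.

-5.82°, 62.59°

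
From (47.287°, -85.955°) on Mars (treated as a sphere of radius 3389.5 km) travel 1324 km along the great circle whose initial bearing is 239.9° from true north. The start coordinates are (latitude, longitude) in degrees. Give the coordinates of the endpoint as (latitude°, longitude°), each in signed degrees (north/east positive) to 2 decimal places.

33.36°, -109.18°

Angular distance δ = d/R = 1324/3389.5 = 0.39062 rad; initial bearing θ = 4.1870 rad.
sin φ₂ = sin φ₁ cos δ + cos φ₁ sin δ cos θ = (0.7348)(0.9247) + (0.6783)(0.3808)(-0.5015) = 0.5499, so φ₂ = 33.36°.
Δλ = atan2(sin θ sin δ cos φ₁, cos δ − sin φ₁ sin φ₂) = atan2(-0.2235, 0.5206) = -23.228°.
λ₂ = -85.955° − 23.228° = -109.18°.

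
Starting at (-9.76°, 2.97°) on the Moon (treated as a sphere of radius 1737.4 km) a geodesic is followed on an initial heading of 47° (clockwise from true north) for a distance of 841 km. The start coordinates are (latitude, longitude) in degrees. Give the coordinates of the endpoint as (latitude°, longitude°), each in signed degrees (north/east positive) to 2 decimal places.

Angular distance δ = d/R = 841/1737.4 = 0.48406 rad; initial bearing θ = 0.8203 rad.
sin φ₂ = sin φ₁ cos δ + cos φ₁ sin δ cos θ = (-0.1695)(0.8851) + (0.9855)(0.4654)(0.6820) = 0.1627, so φ₂ = 9.37°.
Δλ = atan2(sin θ sin δ cos φ₁, cos δ − sin φ₁ sin φ₂) = atan2(0.3354, 0.9127) = 20.179°.
λ₂ = 2.970° + 20.179° = 23.15°.

9.37°, 23.15°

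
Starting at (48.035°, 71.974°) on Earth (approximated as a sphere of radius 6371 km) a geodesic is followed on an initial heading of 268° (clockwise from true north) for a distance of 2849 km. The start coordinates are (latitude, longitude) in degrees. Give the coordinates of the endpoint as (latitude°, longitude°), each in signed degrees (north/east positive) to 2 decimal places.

41.33°, 36.84°

Angular distance δ = d/R = 2849/6371 = 0.44718 rad; initial bearing θ = 4.6775 rad.
sin φ₂ = sin φ₁ cos δ + cos φ₁ sin δ cos θ = (0.7436)(0.9017) + (0.6687)(0.4324)(-0.0349) = 0.6603, so φ₂ = 41.33°.
Δλ = atan2(sin θ sin δ cos φ₁, cos δ − sin φ₁ sin φ₂) = atan2(-0.2890, 0.4107) = -35.133°.
λ₂ = 71.974° − 35.133° = 36.84°.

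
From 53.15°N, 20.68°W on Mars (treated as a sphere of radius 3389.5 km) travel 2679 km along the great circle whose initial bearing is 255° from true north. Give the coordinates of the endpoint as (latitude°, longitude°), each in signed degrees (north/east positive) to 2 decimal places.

26.92°, -71.02°

Angular distance δ = d/R = 2679/3389.5 = 0.79038 rad; initial bearing θ = 4.4506 rad.
sin φ₂ = sin φ₁ cos δ + cos φ₁ sin δ cos θ = (0.8002)(0.7036) + (0.5997)(0.7106)(-0.2588) = 0.4527, so φ₂ = 26.92°.
Δλ = atan2(sin θ sin δ cos φ₁, cos δ − sin φ₁ sin φ₂) = atan2(-0.4117, 0.3413) = -50.337°.
λ₂ = -20.680° − 50.337° = -71.02°.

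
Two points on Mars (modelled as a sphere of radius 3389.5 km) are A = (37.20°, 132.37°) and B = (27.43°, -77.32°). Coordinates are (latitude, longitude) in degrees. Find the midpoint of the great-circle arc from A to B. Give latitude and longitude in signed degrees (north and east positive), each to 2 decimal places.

The central angle between A and B is δ = 1.9131 rad.
With f = 0.5, the slerp weights are sin((1−f)δ)/sin δ = 0.8675 and sin(fδ)/sin δ = 0.8675.
Weighted sum of the unit vectors: (0.8675)·(-0.5368,0.5885,0.6046) + (0.8675)·(0.1948,-0.8659,0.4607) = (-0.2967, -0.2407, 0.9242).
Converting back: φ = atan2(z, √(x²+y²)) = 67.54°, λ = atan2(y, x) = -140.95°.

67.54°, -140.95°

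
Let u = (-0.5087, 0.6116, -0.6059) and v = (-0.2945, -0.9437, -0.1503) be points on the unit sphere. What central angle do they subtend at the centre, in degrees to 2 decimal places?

109.65°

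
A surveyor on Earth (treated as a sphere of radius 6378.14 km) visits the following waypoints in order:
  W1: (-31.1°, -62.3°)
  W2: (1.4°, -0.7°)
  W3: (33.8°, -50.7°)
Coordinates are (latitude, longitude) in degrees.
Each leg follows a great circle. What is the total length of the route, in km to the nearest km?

13755 km

Leg W1→W2: central angle 1.1653 rad, distance 7432.1 km.
Leg W2→W3: central angle 0.9913 rad, distance 6322.8 km.
Total: 7432.1 + 6322.8 ≈ 13755 km.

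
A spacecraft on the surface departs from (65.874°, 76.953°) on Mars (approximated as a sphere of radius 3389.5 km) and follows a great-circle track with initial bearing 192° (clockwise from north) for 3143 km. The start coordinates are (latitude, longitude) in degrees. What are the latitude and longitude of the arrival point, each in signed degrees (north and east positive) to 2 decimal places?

Angular distance δ = d/R = 3143/3389.5 = 0.92728 rad; initial bearing θ = 3.3510 rad.
sin φ₂ = sin φ₁ cos δ + cos φ₁ sin δ cos θ = (0.9126)(0.6000) + (0.4087)(0.8000)(-0.9781) = 0.2278, so φ₂ = 13.17°.
Δλ = atan2(sin θ sin δ cos φ₁, cos δ − sin φ₁ sin φ₂) = atan2(-0.0680, 0.3922) = -9.835°.
λ₂ = 76.953° − 9.835° = 67.12°.

13.17°, 67.12°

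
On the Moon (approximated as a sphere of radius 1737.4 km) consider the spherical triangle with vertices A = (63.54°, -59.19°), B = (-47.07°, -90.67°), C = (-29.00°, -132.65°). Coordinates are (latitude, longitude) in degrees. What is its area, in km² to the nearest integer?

Side lengths (central angles): a = 0.6471, b = 1.8998, c = 1.9787 rad; semiperimeter s = 2.2628.
By l'Huilier's theorem, tan(E/4) = √[tan(s/2) tan((s−a)/2) tan((s−b)/2) tan((s−c)/2)], giving spherical excess E = 0.9485 rad.
Area = E·R² = 0.9485 × (1737.4)² ≈ 2863187 km².

2863187 km²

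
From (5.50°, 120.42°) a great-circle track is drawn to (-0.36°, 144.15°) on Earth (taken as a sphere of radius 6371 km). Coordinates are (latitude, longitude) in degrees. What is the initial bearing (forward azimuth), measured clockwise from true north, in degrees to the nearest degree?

103°

Δλ = 23.730° = 0.4142 rad.
y = sin Δλ · cos φ₂ = (0.4024)(1.0000) = 0.4024
x = cos φ₁ sin φ₂ − sin φ₁ cos φ₂ cos Δλ = (0.9954)(-0.0063) − (0.0958)(1.0000)(0.9155) = -0.0940
θ = atan2(y, x) = 103.15°, so the bearing is 103°.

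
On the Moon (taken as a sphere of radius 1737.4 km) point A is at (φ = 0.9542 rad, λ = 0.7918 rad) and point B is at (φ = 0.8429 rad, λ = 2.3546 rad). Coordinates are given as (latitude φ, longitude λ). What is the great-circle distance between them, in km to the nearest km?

1584 km

In radians: φ₁ = 0.9542, φ₂ = 0.8429, Δλ = 89.542° = 1.5628 rad.
cos c = sin φ₁ sin φ₂ + cos φ₁ cos φ₂ cos Δλ = (0.8159)(0.7466) + (0.5783)(0.6653)(0.0080) = 0.61217,
so c = arccos(0.61217) = 0.91199 rad.
Distance = R·c = 1737.4 × 0.9120 ≈ 1584 km.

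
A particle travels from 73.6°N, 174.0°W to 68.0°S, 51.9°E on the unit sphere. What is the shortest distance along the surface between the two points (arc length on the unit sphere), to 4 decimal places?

In radians: φ₁ = 1.2846, φ₂ = -1.1868, Δλ = -134.100° = -2.3405 rad.
cos c = sin φ₁ sin φ₂ + cos φ₁ cos φ₂ cos Δλ = (0.9593)(-0.9272) + (0.2823)(0.3746)(-0.6959) = -0.96307,
so c = arccos(-0.96307) = 2.86896 rad.
On the unit sphere the arc length equals the central angle: 2.8690.

2.8690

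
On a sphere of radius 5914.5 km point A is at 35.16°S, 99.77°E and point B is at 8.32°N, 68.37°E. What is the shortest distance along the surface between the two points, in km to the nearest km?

In radians: φ₁ = -0.6137, φ₂ = 0.1452, Δλ = -31.400° = -0.5480 rad.
Haversine: a = sin²(Δφ/2) + cos φ₁ cos φ₂ sin²(Δλ/2) = 0.1372 + (0.8175)(0.9895)(0.0732) = 0.19643.
Central angle c = 2·arcsin(√a) = 0.91833 rad.
Distance = R·c = 5914.5 × 0.9183 ≈ 5431 km.

5431 km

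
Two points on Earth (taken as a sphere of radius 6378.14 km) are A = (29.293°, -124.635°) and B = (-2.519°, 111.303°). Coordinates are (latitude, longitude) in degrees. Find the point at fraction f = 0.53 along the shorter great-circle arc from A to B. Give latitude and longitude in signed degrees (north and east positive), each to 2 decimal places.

25.43°, 162.29°

The central angle between A and B is δ = 2.1054 rad.
With f = 0.53, the slerp weights are sin((1−f)δ)/sin δ = 0.9713 and sin(fδ)/sin δ = 1.0440.
Weighted sum of the unit vectors: (0.9713)·(-0.4957,-0.7176,0.4893) + (1.0440)·(-0.3629,0.9308,-0.0440) = (-0.8603, 0.2747, 0.4294).
Converting back: φ = atan2(z, √(x²+y²)) = 25.43°, λ = atan2(y, x) = 162.29°.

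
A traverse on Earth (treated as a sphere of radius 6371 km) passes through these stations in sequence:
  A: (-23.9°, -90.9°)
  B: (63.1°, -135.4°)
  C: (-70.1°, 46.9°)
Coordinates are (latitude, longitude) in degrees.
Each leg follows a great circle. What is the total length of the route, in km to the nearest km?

Leg A→B: central angle 1.6371 rad, distance 10430.1 km.
Leg B→C: central angle 3.0184 rad, distance 19230.3 km.
Total: 10430.1 + 19230.3 ≈ 29660 km.

29660 km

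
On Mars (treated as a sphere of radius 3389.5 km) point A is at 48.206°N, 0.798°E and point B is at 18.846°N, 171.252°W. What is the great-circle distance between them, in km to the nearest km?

With latitudes φ₁ = 48.206°, φ₂ = 18.846° and longitude difference Δλ = -172.050°:
Haversine: a = sin²(Δφ/2) + cos φ₁ cos φ₂ sin²(Δλ/2) = 0.0642 + (0.6665)(0.9464)(0.9952) = 0.69192.
Central angle c = 2·arcsin(√a) = 1.96474 rad.
Distance = R·c = 3389.5 × 1.9647 ≈ 6659 km.

6659 km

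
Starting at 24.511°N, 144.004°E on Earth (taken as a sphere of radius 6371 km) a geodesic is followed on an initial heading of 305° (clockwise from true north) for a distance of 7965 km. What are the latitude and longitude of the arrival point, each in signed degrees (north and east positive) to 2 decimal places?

Angular distance δ = d/R = 7965/6371 = 1.25020 rad; initial bearing θ = 5.3233 rad.
sin φ₂ = sin φ₁ cos δ + cos φ₁ sin δ cos θ = (0.4149)(0.3151) + (0.9099)(0.9490)(0.5736) = 0.6260, so φ₂ = 38.76°.
Δλ = atan2(sin θ sin δ cos φ₁, cos δ − sin φ₁ sin φ₂) = atan2(-0.7074, 0.0554) = -85.521°.
λ₂ = 144.004° − 85.521° = 58.48°.

38.76°, 58.48°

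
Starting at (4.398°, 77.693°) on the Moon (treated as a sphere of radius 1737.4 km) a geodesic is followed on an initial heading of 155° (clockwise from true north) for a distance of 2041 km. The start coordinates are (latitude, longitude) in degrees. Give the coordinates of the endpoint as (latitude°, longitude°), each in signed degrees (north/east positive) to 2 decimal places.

Angular distance δ = d/R = 2041/1737.4 = 1.17474 rad; initial bearing θ = 2.7053 rad.
sin φ₂ = sin φ₁ cos δ + cos φ₁ sin δ cos θ = (0.0767)(0.3858) + (0.9971)(0.9226)(-0.9063) = -0.8041, so φ₂ = -53.52°.
Δλ = atan2(sin θ sin δ cos φ₁, cos δ − sin φ₁ sin φ₂) = atan2(0.3888, 0.4474) = 40.985°.
λ₂ = 77.693° + 40.985° = 118.68°.

-53.52°, 118.68°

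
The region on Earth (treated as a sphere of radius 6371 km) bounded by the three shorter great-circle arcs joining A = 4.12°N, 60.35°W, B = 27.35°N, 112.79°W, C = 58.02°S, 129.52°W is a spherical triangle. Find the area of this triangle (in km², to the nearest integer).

35107812 km²

Side lengths (central angles): a = 1.5099, b = 1.4435, c = 0.9606 rad; semiperimeter s = 1.9570.
By l'Huilier's theorem, tan(E/4) = √[tan(s/2) tan((s−a)/2) tan((s−b)/2) tan((s−c)/2)], giving spherical excess E = 0.8649 rad.
Area = E·R² = 0.8649 × (6371)² ≈ 35107812 km².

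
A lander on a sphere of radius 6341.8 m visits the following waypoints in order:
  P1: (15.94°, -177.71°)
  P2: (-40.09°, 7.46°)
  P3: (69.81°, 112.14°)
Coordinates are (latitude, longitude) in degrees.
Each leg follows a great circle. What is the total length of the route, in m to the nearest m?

31834 m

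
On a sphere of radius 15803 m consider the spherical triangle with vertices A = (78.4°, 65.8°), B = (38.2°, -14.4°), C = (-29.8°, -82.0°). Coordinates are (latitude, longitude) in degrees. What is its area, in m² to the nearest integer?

Side lengths (central angles): a = 1.6183, b = 2.2581, c = 0.8858 rad; semiperimeter s = 2.3811.
By l'Huilier's theorem, tan(E/4) = √[tan(s/2) tan((s−a)/2) tan((s−b)/2) tan((s−c)/2)], giving spherical excess E = 0.9396 rad.
Area = E·R² = 0.9396 × (15803)² ≈ 234659473 m².

234659473 m²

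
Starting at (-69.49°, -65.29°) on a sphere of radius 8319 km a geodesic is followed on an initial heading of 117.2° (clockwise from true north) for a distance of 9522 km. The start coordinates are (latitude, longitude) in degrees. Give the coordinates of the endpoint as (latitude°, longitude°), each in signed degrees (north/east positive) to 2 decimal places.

-32.21°, 41.54°

Angular distance δ = d/R = 9522/8319 = 1.14461 rad; initial bearing θ = 2.0455 rad.
sin φ₂ = sin φ₁ cos δ + cos φ₁ sin δ cos θ = (-0.9366)(0.4134) + (0.3504)(0.9105)(-0.4571) = -0.5330, so φ₂ = -32.21°.
Δλ = atan2(sin θ sin δ cos φ₁, cos δ − sin φ₁ sin φ₂) = atan2(0.2838, -0.0858) = 106.831°.
λ₂ = -65.290° + 106.831° = 41.54°.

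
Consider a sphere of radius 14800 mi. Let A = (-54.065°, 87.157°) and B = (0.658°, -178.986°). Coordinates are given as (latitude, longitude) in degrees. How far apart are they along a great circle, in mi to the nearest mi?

23970 mi

In radians: φ₁ = -0.9436, φ₂ = 0.0115, Δλ = 93.857° = 1.6381 rad.
Haversine: a = sin²(Δφ/2) + cos φ₁ cos φ₂ sin²(Δλ/2) = 0.2112 + (0.5869)(0.9999)(0.5336) = 0.52439.
Central angle c = 2·arcsin(√a) = 1.61959 rad.
Distance = R·c = 14800 × 1.6196 ≈ 23970 mi.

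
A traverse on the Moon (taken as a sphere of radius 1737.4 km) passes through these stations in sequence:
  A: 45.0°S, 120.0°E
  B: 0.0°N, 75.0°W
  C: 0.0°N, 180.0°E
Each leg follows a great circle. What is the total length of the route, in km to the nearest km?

7219 km

Leg A→B: central angle 2.3227 rad, distance 4035.4 km.
Leg B→C: central angle 1.8326 rad, distance 3184.0 km.
Total: 4035.4 + 3184.0 ≈ 7219 km.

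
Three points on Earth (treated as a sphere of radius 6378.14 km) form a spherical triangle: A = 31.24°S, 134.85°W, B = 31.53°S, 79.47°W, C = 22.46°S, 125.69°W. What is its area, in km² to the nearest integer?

Side lengths (central angles): a = 0.7306, b = 0.2092, c = 0.8158 rad; semiperimeter s = 0.8778.
By l'Huilier's theorem, tan(E/4) = √[tan(s/2) tan((s−a)/2) tan((s−b)/2) tan((s−c)/2)], giving spherical excess E = 0.0772 rad.
Area = E·R² = 0.0772 × (6378.14)² ≈ 3140281 km².

3140281 km²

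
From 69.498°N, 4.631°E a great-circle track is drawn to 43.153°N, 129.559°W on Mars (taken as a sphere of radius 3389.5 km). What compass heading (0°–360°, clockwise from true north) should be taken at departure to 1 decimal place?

323.8°

Δλ = -134.190° = -2.3421 rad.
y = sin Δλ · cos φ₂ = (-0.7170)(0.7295) = -0.5231
x = cos φ₁ sin φ₂ − sin φ₁ cos φ₂ cos Δλ = (0.3502)(0.6839) − (0.9367)(0.7295)(-0.6970) = 0.7158
θ = atan2(y, x) = -36.16°; adding 360° gives 323.8°.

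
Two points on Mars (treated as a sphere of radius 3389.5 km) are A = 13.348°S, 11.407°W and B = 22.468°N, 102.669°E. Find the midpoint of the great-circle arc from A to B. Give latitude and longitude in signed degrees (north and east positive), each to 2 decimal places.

8.33°, 43.36°

Central angle δ = 2.0432 rad. Interpolating on the sphere with fraction f = 0.5:
P = [sin((1−f)δ)·A + sin(fδ)·B] / sin δ = 0.9579·A + 0.9579·B in Cartesian coordinates,
giving P = (0.7194, 0.6793, 0.1449), i.e. latitude 8.33°, longitude 43.36°.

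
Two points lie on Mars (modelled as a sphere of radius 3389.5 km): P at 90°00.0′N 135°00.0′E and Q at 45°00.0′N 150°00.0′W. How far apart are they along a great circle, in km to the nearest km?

2662 km

With latitudes φ₁ = 90.000°, φ₂ = 45.000° and longitude difference Δλ = 75.000°:
cos c = sin φ₁ sin φ₂ + cos φ₁ cos φ₂ cos Δλ = (1.0000)(0.7071) + (0.0000)(0.7071)(0.2588) = 0.70711,
so c = arccos(0.70711) = 0.78540 rad.
Distance = R·c = 3389.5 × 0.7854 ≈ 2662 km.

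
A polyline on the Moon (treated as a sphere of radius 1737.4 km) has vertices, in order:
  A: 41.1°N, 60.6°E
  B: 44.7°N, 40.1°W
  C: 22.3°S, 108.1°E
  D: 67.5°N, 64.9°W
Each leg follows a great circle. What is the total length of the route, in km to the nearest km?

10582 km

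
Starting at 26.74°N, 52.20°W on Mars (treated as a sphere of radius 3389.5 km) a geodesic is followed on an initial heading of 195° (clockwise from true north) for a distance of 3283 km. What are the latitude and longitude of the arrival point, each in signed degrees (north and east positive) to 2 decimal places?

-27.13°, -66.07°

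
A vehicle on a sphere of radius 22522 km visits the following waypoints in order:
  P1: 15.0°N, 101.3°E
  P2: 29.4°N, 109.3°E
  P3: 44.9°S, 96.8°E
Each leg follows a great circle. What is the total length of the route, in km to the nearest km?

35907 km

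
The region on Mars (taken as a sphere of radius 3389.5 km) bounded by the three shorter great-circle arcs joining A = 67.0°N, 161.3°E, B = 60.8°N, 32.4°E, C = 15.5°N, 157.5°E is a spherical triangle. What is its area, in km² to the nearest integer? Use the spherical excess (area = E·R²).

3380646 km²

Side lengths (central angles): a = 1.6078, b = 0.8999, c = 0.8178 rad; semiperimeter s = 1.6628.
By l'Huilier's theorem, tan(E/4) = √[tan(s/2) tan((s−a)/2) tan((s−b)/2) tan((s−c)/2)], giving spherical excess E = 0.2943 rad.
Area = E·R² = 0.2943 × (3389.5)² ≈ 3380646 km².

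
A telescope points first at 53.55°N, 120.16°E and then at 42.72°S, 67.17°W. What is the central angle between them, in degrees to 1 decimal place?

168.1°

Let φ₁ = 0.9346 rad, φ₂ = -0.7456 rad, and Δλ = 3.0137 rad.
cos c = sin φ₁ sin φ₂ + cos φ₁ cos φ₂ cos Δλ = (0.8044)(-0.6784) + (0.5941)(0.7347)(-0.9918) = -0.97862,
so c = arccos(-0.97862) = 2.93445 rad.
So the angular separation is 168.1°.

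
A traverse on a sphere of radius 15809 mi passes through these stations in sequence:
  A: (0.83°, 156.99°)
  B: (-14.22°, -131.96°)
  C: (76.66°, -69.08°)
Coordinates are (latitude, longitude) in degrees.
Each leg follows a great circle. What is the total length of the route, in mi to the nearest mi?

Leg A→B: central angle 1.2543 rad, distance 19829.9 mi.
Leg B→C: central angle 1.7083 rad, distance 27006.4 mi.
Total: 19829.9 + 27006.4 ≈ 46836 mi.

46836 mi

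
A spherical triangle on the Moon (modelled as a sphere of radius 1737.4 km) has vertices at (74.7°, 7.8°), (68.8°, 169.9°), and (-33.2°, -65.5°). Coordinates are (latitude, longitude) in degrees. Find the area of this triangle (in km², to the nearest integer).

3424330 km²

Side lengths (central angles): a = 2.3217, b = 2.0541, c = 0.6292 rad; semiperimeter s = 2.5025.
By l'Huilier's theorem, tan(E/4) = √[tan(s/2) tan((s−a)/2) tan((s−b)/2) tan((s−c)/2)], giving spherical excess E = 1.1344 rad.
Area = E·R² = 1.1344 × (1737.4)² ≈ 3424330 km².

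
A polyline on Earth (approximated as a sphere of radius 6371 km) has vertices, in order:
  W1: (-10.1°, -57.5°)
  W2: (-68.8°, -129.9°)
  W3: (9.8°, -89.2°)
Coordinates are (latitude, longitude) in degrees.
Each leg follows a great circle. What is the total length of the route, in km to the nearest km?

17554 km

Leg W1→W2: central angle 1.2962 rad, distance 8258.2 km.
Leg W2→W3: central angle 1.4591 rad, distance 9295.9 km.
Total: 8258.2 + 9295.9 ≈ 17554 km.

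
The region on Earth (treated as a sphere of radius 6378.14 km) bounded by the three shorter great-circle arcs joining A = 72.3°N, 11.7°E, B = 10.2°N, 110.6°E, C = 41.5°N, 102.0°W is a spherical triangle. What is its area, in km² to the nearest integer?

Side lengths (central angles): a = 2.0986, b = 1.0007, c = 1.4481 rad; semiperimeter s = 2.2737.
By l'Huilier's theorem, tan(E/4) = √[tan(s/2) tan((s−a)/2) tan((s−b)/2) tan((s−c)/2)], giving spherical excess E = 0.9709 rad.
Area = E·R² = 0.9709 × (6378.14)² ≈ 39495739 km².

39495739 km²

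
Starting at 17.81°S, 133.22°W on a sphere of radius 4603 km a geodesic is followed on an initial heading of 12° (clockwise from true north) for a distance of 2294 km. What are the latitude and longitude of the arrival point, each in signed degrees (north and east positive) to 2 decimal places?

10.17°, -127.43°

Angular distance δ = d/R = 2294/4603 = 0.49837 rad; initial bearing θ = 0.2094 rad.
sin φ₂ = sin φ₁ cos δ + cos φ₁ sin δ cos θ = (-0.3059)(0.8784) + (0.9521)(0.4780)(0.9781) = 0.1765, so φ₂ = 10.17°.
Δλ = atan2(sin θ sin δ cos φ₁, cos δ − sin φ₁ sin φ₂) = atan2(0.0946, 0.9323) = 5.795°.
λ₂ = -133.220° + 5.795° = -127.43°.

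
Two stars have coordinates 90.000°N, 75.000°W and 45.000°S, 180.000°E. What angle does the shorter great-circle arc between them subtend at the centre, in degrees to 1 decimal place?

Let φ₁ = 1.5708 rad, φ₂ = -0.7854 rad, and Δλ = -1.8326 rad.
cos c = sin φ₁ sin φ₂ + cos φ₁ cos φ₂ cos Δλ = (1.0000)(-0.7071) + (0.0000)(0.7071)(-0.2588) = -0.70711,
so c = arccos(-0.70711) = 2.35619 rad.
So the angular separation is 135.0°.

135.0°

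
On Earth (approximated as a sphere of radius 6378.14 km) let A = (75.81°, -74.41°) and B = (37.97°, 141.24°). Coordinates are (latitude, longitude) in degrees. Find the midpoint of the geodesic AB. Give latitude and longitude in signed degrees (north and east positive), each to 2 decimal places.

Central angle δ = 1.1158 rad. Interpolating on the sphere with fraction f = 0.5:
P = [sin((1−f)δ)·A + sin(fδ)·B] / sin δ = 0.5894·A + 0.5894·B in Cartesian coordinates,
giving P = (-0.3235, 0.1517, 0.9340), i.e. latitude 69.07°, longitude 154.87°.

69.07°, 154.87°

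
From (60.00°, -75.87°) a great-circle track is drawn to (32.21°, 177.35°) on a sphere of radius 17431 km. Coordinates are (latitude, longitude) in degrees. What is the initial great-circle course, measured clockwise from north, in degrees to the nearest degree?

Δλ = -106.780° = -1.8637 rad.
y = sin Δλ · cos φ₂ = (-0.9574)(0.8461) = -0.8101
x = cos φ₁ sin φ₂ − sin φ₁ cos φ₂ cos Δλ = (0.5000)(0.5330) − (0.8660)(0.8461)(-0.2887) = 0.4781
θ = atan2(y, x) = -59.45°; adding 360° gives 301°.

301°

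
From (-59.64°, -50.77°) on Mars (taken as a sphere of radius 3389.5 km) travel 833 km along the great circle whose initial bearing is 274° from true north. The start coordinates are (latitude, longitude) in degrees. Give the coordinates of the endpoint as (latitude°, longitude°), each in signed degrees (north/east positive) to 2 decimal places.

-55.93°, -76.44°

Angular distance δ = d/R = 833/3389.5 = 0.24576 rad; initial bearing θ = 4.7822 rad.
sin φ₂ = sin φ₁ cos δ + cos φ₁ sin δ cos θ = (-0.8629)(0.9700) + (0.5054)(0.2433)(0.0698) = -0.8284, so φ₂ = -55.93°.
Δλ = atan2(sin θ sin δ cos φ₁, cos δ − sin φ₁ sin φ₂) = atan2(-0.1227, 0.2552) = -25.674°.
λ₂ = -50.770° − 25.674° = -76.44°.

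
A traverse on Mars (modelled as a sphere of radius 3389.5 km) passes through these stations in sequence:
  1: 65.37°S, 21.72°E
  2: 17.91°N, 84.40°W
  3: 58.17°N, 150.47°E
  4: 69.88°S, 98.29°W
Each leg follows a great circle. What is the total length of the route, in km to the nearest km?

20955 km

Leg 1→2: central angle 1.9710 rad, distance 6680.9 km.
Leg 2→3: central angle 1.5983 rad, distance 5417.4 km.
Leg 3→4: central angle 2.6129 rad, distance 8856.6 km.
Total: 6680.9 + 5417.4 + 8856.6 ≈ 20955 km.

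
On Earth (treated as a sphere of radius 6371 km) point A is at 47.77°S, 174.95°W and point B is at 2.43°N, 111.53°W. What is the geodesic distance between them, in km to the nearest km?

Let φ₁ = -0.8337 rad, φ₂ = 0.0424 rad, and Δλ = 1.1069 rad.
cos c = sin φ₁ sin φ₂ + cos φ₁ cos φ₂ cos Δλ = (-0.7405)(0.0424) + (0.6721)(0.9991)(0.4474) = 0.26907,
so c = arccos(0.26907) = 1.29837 rad.
Distance = R·c = 6371 × 1.2984 ≈ 8272 km.

8272 km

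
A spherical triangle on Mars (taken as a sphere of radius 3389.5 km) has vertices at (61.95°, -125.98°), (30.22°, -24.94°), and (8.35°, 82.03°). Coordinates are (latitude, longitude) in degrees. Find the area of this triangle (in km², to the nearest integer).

Side lengths (central angles): a = 1.7482, b = 1.8573, c = 1.1957 rad; semiperimeter s = 2.4006.
By l'Huilier's theorem, tan(E/4) = √[tan(s/2) tan((s−a)/2) tan((s−b)/2) tan((s−c)/2)], giving spherical excess E = 1.5510 rad.
Area = E·R² = 1.5510 × (3389.5)² ≈ 17818828 km².

17818828 km²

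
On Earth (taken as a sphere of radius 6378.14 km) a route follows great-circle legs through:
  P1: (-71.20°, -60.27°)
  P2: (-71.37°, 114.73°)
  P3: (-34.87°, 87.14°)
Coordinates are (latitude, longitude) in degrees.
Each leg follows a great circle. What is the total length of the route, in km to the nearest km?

8535 km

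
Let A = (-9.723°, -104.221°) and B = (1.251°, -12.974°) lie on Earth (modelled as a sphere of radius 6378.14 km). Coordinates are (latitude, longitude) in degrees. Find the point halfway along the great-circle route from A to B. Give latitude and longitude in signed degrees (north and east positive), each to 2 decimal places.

The central angle between A and B is δ = 1.5959 rad.
With f = 0.5, the slerp weights are sin((1−f)δ)/sin δ = 0.7162 and sin(fδ)/sin δ = 0.7162.
Weighted sum of the unit vectors: (0.7162)·(-0.2421,-0.9554,-0.1689) + (0.7162)·(0.9742,-0.2245,0.0218) = (0.5243, -0.8450, -0.1053).
Converting back: φ = atan2(z, √(x²+y²)) = -6.05°, λ = atan2(y, x) = -58.18°.

-6.05°, -58.18°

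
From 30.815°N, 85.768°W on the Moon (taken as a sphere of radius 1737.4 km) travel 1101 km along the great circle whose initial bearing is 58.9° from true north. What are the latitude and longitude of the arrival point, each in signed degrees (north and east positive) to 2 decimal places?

Angular distance δ = d/R = 1101/1737.4 = 0.63371 rad; initial bearing θ = 1.0280 rad.
sin φ₂ = sin φ₁ cos δ + cos φ₁ sin δ cos θ = (0.5123)(0.8058) + (0.8588)(0.5921)(0.5165) = 0.6755, so φ₂ = 42.49°.
Δλ = atan2(sin θ sin δ cos φ₁, cos δ − sin φ₁ sin φ₂) = atan2(0.4354, 0.4598) = 43.441°.
λ₂ = -85.768° + 43.441° = -42.33°.

42.49°, -42.33°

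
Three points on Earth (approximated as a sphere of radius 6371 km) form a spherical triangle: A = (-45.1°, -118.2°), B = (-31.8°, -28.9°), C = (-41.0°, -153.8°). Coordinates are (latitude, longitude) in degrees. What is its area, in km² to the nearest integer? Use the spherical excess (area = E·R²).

Side lengths (central angles): a = 1.5921, b = 0.4559, c = 1.1804 rad; semiperimeter s = 1.6142.
By l'Huilier's theorem, tan(E/4) = √[tan(s/2) tan((s−a)/2) tan((s−b)/2) tan((s−c)/2)], giving spherical excess E = 0.1630 rad.
Area = E·R² = 0.1630 × (6371)² ≈ 6614853 km².

6614853 km²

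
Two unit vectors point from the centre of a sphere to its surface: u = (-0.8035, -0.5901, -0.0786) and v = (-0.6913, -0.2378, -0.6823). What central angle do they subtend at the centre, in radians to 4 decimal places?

u·v = 0.7494; |u| = 1.0000, |v| = 1.0000.
cos θ = (u·v)/(|u||v|) = 0.7494, so θ = 0.7236 rad.

0.7236 rad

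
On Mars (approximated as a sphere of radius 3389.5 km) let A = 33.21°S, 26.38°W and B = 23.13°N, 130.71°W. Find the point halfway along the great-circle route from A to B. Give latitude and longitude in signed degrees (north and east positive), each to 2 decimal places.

Central angle δ = 1.9884 rad. Interpolating on the sphere with fraction f = 0.5:
P = [sin((1−f)δ)·A + sin(fδ)·B] / sin δ = 0.9171·A + 0.9171·B in Cartesian coordinates,
giving P = (0.1373, -0.9803, -0.1421), i.e. latitude -8.17°, longitude -82.02°.

-8.17°, -82.02°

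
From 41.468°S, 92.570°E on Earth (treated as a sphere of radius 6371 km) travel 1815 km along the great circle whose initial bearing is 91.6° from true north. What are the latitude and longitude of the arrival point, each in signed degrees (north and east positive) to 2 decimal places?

-39.90°, 114.05°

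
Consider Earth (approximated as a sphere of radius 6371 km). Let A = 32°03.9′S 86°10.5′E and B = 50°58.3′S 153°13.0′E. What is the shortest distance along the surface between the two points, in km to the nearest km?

5742 km

With latitudes φ₁ = -32.065°, φ₂ = -50.972° and longitude difference Δλ = 67.042°:
Haversine: a = sin²(Δφ/2) + cos φ₁ cos φ₂ sin²(Δλ/2) = 0.0270 + (0.8474)(0.6297)(0.3050) = 0.18972.
Central angle c = 2·arcsin(√a) = 0.90134 rad.
Distance = R·c = 6371 × 0.9013 ≈ 5742 km.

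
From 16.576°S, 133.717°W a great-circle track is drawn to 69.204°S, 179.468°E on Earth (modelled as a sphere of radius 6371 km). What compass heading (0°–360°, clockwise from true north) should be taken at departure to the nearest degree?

197°

With φ₁ = -0.2893, φ₂ = -1.2078, Δλ = -0.8171 rad, the forward-azimuth formula gives
θ = atan2( sin Δλ cos φ₂ , cos φ₁ sin φ₂ − sin φ₁ cos φ₂ cos Δλ ) = atan2(-0.2589, -0.8267) = -162.61°.
Adding 360° brings this into [0°, 360°): 197°.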